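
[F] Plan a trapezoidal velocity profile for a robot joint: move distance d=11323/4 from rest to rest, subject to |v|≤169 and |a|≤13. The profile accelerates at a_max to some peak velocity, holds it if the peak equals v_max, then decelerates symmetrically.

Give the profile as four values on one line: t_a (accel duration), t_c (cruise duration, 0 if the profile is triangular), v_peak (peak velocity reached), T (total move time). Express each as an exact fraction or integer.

v_max²/a_max = 169²/13 = 2197
11323/4 ≥ 2197 → trapezoidal
t_a = 169/13 = 13; v_peak = 169
d_cruise = 11323/4 − 2197 = 2535/4; t_c = (2535/4)/169 = 15/4
T = 2·13 + 15/4 = 119/4

t_a=13 t_c=15/4 v_peak=169 T=119/4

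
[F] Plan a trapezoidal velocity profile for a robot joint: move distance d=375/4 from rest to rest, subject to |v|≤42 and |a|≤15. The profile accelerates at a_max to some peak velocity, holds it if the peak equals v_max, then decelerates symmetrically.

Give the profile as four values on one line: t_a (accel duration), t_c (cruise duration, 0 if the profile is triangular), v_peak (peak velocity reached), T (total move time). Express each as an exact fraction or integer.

v_max²/a_max = 42²/15 = 588/5
375/4 < 588/5 → triangular
v_peak = √(375/4·15) = √(5625/4) = 75/2
t_a = (75/2)/15 = 5/2; t_c = 0
T = 2·5/2 = 5

t_a=5/2 t_c=0 v_peak=75/2 T=5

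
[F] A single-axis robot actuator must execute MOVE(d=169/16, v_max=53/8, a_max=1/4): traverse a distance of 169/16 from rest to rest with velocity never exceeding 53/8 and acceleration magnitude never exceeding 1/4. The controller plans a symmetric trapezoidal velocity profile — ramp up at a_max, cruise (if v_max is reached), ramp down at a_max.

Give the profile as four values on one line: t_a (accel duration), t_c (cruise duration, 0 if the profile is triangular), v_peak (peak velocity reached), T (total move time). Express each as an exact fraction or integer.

t_a=13/2 t_c=0 v_peak=13/8 T=13

v_max²/a_max = (53/8)²/(1/4) = 2809/16
169/16 < 2809/16 → triangular
v_peak = √(169/16·1/4) = √(169/64) = 13/8
t_a = (13/8)/(1/4) = 13/2; t_c = 0
T = 2·13/2 = 13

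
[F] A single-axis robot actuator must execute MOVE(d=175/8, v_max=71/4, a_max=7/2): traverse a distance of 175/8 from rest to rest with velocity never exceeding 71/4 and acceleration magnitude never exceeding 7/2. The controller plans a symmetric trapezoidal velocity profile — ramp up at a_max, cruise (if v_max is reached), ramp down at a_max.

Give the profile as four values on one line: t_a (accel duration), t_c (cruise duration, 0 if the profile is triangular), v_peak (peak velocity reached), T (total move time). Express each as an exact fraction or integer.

vₘ²/aₘ = (71/4)²/(7/2) = 5041/56
175/8 < 5041/56 so t_c = 0
v_peak = √(175/8·7/2) = √(1225/16) = 35/4
t_a = (35/4)/(7/2) = 5/2; t_c = 0
T = 2·5/2 = 5

t_a=5/2 t_c=0 v_peak=35/4 T=5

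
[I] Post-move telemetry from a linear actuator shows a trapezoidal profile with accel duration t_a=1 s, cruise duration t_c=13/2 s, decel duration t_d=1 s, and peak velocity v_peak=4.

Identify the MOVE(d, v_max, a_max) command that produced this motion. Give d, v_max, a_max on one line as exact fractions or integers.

d=30 v_max=4 a_max=4

a_max = 4/1 = 4
d_a = ½·4·1 = 2; d_c = 4·13/2 = 26
d = 2·2 + 26 = 30
t_c = 13/2 > 0 so v_max = 4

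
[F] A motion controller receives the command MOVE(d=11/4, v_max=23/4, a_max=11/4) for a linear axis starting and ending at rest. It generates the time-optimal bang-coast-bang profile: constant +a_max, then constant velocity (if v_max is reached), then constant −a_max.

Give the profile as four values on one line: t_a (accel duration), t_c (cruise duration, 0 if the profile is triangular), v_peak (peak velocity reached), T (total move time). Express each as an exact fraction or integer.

vₘ²/aₘ = (23/4)²/(11/4) = 529/44
11/4 < 529/44 so t_c = 0
v_peak = √(11/4·11/4) = √(121/16) = 11/4
t_a = (11/4)/(11/4) = 1; t_c = 0
T = 2·1 = 2

t_a=1 t_c=0 v_peak=11/4 T=2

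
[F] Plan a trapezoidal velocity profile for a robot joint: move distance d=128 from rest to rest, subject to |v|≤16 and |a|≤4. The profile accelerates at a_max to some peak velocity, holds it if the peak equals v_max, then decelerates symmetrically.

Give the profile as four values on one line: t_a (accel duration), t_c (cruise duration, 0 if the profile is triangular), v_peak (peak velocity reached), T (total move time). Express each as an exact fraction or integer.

v_max²/a_max = 16²/4 = 64
128 ≥ 64 → trapezoidal
t_a = 16/4 = 4; v_peak = 16
d_cruise = 128 − 64 = 64; t_c = 64/16 = 4
T = 2·4 + 4 = 12

t_a=4 t_c=4 v_peak=16 T=12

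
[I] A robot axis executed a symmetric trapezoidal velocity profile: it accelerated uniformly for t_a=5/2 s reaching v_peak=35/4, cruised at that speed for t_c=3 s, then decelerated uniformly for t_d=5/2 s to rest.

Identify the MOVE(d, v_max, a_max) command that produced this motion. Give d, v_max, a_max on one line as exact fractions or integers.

d=385/8 v_max=35/4 a_max=7/2

a_max = (35/4)/(5/2) = 7/2
d_a = ½·35/4·5/2 = 175/16; d_c = 35/4·3 = 105/4
d = 2·175/16 + 105/4 = 385/8
t_c = 3 > 0 so v_max = 35/4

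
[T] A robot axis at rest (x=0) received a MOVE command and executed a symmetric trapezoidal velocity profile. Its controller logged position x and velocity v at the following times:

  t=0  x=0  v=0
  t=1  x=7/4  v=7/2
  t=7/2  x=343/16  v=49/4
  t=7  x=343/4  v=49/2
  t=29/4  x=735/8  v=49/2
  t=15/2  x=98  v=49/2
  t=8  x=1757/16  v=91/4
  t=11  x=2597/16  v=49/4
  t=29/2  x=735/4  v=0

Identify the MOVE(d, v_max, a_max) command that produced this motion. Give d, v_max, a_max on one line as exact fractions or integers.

d=735/4 v_max=49/2 a_max=7/2

final state: t=29/2, x=735/4, v=0 → d = 735/4
a_max = (7/2−0)/(1−0) = 7/2
max v = 49/2 over t∈[7,15/2] → v_max = 49/2
check: 49/2·(7+1/2) = 735/4 ✓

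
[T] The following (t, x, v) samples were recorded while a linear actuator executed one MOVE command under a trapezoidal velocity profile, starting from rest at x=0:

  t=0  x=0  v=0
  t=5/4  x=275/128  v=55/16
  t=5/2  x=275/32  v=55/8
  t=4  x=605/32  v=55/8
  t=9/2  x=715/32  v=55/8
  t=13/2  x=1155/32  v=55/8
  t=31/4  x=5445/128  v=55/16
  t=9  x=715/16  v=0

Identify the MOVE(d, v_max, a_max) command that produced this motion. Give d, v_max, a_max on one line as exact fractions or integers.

final state: t=9, x=715/16, v=0 → d = 715/16
a_max = (55/16−0)/(5/4−0) = 11/4
max v = 55/8 over t∈[5/2,13/2] → v_max = 55/8
check: 55/8·(5/2+4) = 715/16 ✓

d=715/16 v_max=55/8 a_max=11/4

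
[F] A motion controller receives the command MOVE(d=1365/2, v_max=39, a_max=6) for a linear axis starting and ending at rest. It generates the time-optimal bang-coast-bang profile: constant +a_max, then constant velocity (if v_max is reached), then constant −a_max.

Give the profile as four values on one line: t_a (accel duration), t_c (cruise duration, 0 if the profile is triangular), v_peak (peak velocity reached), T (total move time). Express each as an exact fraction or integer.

t_a=13/2 t_c=11 v_peak=39 T=24

vₘ²/aₘ = 39²/6 = 507/2
1365/2 ≥ 507/2 → trapezoidal
t_a = 39/6 = 13/2; v_peak = 39
d_cruise = 1365/2 − 507/2 = 429; t_c = 429/39 = 11
T = 2·13/2 + 11 = 24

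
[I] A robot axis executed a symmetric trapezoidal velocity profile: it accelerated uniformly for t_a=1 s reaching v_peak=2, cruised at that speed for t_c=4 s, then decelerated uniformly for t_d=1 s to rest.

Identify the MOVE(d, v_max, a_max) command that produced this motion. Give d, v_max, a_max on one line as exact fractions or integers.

d=10 v_max=2 a_max=2

a_max = 2/1 = 2
d_a = ½·2·1 = 1; d_c = 2·4 = 8
d = 2·1 + 8 = 10
t_c = 4 > 0 so v_max = 2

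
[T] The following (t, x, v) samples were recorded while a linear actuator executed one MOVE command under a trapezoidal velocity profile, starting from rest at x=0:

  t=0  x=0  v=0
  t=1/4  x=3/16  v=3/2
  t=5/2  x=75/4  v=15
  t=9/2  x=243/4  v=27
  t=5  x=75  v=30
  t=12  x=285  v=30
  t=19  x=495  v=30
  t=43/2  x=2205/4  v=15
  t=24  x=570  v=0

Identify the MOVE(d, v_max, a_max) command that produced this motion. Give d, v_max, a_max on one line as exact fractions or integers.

d=570 v_max=30 a_max=6

final state: t=24, x=570, v=0 → d = 570
a_max = (3/2−0)/(1/4−0) = 6
max v = 30 over t∈[5,19] → v_max = 30
check: 30·(5+14) = 570 ✓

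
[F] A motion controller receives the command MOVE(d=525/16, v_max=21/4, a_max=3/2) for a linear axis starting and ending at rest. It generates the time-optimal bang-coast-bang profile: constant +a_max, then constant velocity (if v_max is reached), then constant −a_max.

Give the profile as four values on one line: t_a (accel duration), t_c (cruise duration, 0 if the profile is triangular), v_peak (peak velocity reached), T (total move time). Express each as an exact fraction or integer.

(v_max)²/a_max = (21/4)²/(3/2) = 147/8
525/16 ≥ 147/8 → trapezoidal
t_a = (21/4)/(3/2) = 7/2; v_peak = 21/4
d_cruise = 525/16 − 147/8 = 231/16; t_c = (231/16)/(21/4) = 11/4
T = 2·7/2 + 11/4 = 39/4

t_a=7/2 t_c=11/4 v_peak=21/4 T=39/4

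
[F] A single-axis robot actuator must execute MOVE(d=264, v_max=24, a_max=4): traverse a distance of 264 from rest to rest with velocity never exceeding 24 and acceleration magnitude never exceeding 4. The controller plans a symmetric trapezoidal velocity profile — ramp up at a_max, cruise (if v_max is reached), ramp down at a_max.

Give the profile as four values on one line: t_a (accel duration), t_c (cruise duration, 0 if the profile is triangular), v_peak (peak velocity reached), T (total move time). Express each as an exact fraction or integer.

t_a=6 t_c=5 v_peak=24 T=17

vₘ²/aₘ = 24²/4 = 144
264 ≥ 144 → trapezoidal
t_a = 24/4 = 6; v_peak = 24
d_cruise = 264 − 144 = 120; t_c = 120/24 = 5
T = 2·6 + 5 = 17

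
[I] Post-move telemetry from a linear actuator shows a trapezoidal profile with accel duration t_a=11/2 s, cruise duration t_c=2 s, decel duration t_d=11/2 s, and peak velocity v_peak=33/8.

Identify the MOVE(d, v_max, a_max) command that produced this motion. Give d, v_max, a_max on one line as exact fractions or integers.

a_max = (33/8)/(11/2) = 3/4
d_a = ½·33/8·11/2 = 363/32; d_c = 33/8·2 = 33/4
d = 2·363/32 + 33/4 = 495/16
t_c = 2 > 0 → v_max = v_peak = 33/8

d=495/16 v_max=33/8 a_max=3/4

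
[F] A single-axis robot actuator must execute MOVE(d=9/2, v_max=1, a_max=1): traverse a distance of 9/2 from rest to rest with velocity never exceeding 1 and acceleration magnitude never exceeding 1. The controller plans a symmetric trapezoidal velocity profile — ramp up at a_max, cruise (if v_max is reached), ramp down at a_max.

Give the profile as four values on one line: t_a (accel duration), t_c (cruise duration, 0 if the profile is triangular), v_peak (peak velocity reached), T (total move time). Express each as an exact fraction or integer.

v_max²/a_max = 1²/1 = 1
9/2 ≥ 1 → trapezoidal
t_a = 1/1 = 1; v_peak = 1
d_cruise = 9/2 − 1 = 7/2; t_c = (7/2)/1 = 7/2
T = 2·1 + 7/2 = 11/2

t_a=1 t_c=7/2 v_peak=1 T=11/2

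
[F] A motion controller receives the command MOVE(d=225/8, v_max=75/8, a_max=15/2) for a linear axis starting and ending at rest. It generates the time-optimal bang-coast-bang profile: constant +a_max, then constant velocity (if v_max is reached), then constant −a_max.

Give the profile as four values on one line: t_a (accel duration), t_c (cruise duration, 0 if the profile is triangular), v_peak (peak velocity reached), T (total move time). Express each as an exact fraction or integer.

t_a=5/4 t_c=7/4 v_peak=75/8 T=17/4

(v_max)²/a_max = (75/8)²/(15/2) = 375/32
225/8 ≥ 375/32 so v_max reached
t_a = (75/8)/(15/2) = 5/4; v_peak = 75/8
d_cruise = 225/8 − 375/32 = 525/32; t_c = (525/32)/(75/8) = 7/4
T = 2·5/4 + 7/4 = 17/4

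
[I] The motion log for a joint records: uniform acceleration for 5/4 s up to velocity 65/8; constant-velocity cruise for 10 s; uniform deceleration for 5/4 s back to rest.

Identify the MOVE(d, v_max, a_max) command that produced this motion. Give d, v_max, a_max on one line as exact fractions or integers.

a_max = (65/8)/(5/4) = 13/2
d_a = ½·65/8·5/4 = 325/64; d_c = 65/8·10 = 325/4
d = 2·325/64 + 325/4 = 2925/32
t_c = 10 > 0 ⇒ limit active, v_max = 65/8

d=2925/32 v_max=65/8 a_max=13/2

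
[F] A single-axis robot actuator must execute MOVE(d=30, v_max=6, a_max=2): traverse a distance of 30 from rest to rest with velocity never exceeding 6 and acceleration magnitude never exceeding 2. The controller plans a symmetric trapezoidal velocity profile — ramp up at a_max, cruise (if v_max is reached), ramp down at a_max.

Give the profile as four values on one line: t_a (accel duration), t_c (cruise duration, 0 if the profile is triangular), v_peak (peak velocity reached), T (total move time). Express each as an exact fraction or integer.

vₘ²/aₘ = 6²/2 = 18
30 ≥ 18 → trapezoidal
t_a = 6/2 = 3; v_peak = 6
d_cruise = 30 − 18 = 12; t_c = 12/6 = 2
T = 2·3 + 2 = 8

t_a=3 t_c=2 v_peak=6 T=8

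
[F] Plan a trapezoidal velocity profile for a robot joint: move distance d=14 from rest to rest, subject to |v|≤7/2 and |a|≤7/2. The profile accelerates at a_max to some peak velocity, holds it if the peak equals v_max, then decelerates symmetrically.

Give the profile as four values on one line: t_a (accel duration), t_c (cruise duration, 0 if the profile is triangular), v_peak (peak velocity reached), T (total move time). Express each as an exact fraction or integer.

(v_max)²/a_max = (7/2)²/(7/2) = 7/2
14 ≥ 7/2 so v_max reached
t_a = (7/2)/(7/2) = 1; v_peak = 7/2
d_cruise = 14 − 7/2 = 21/2; t_c = (21/2)/(7/2) = 3
T = 2·1 + 3 = 5

t_a=1 t_c=3 v_peak=7/2 T=5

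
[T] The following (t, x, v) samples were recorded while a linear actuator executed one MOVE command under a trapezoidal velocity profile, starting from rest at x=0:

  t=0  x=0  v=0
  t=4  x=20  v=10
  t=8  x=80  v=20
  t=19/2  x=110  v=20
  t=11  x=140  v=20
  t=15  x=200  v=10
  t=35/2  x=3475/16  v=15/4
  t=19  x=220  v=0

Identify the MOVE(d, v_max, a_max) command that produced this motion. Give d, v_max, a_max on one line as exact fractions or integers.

d=220 v_max=20 a_max=5/2

final state: t=19, x=220, v=0 → d = 220
a_max = (10−0)/(4−0) = 5/2
max v = 20 over t∈[8,11] → v_max = 20
check: 20·(8+3) = 220 ✓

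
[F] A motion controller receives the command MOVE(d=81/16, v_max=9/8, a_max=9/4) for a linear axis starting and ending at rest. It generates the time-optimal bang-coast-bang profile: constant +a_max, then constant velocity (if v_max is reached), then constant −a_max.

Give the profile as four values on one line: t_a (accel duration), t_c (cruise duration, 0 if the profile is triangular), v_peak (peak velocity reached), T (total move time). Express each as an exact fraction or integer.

(v_max)²/a_max = (9/8)²/(9/4) = 9/16
81/16 ≥ 9/16 so v_max reached
t_a = (9/8)/(9/4) = 1/2; v_peak = 9/8
d_cruise = 81/16 − 9/16 = 9/2; t_c = (9/2)/(9/8) = 4
T = 2·1/2 + 4 = 5

t_a=1/2 t_c=4 v_peak=9/8 T=5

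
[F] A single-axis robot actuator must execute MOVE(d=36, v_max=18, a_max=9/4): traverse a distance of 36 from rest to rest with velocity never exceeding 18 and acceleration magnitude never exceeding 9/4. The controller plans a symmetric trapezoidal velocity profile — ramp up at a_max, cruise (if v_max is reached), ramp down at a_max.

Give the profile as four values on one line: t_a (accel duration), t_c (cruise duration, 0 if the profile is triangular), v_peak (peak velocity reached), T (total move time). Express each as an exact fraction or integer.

t_a=4 t_c=0 v_peak=9 T=8

v_max²/a_max = 18²/(9/4) = 144
36 < 144 → triangular
v_peak = √(36·9/4) = √81 = 9
t_a = 9/(9/4) = 4; t_c = 0
T = 2·4 = 8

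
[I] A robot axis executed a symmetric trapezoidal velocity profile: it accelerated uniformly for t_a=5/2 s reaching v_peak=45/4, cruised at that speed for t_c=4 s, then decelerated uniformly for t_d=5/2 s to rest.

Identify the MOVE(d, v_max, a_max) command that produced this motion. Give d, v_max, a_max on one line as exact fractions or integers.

a_max = (45/4)/(5/2) = 9/2
d_a = ½·45/4·5/2 = 225/16; d_c = 45/4·4 = 45
d = 2·225/16 + 45 = 585/8
t_c = 4 > 0 → v_max = v_peak = 45/4

d=585/8 v_max=45/4 a_max=9/2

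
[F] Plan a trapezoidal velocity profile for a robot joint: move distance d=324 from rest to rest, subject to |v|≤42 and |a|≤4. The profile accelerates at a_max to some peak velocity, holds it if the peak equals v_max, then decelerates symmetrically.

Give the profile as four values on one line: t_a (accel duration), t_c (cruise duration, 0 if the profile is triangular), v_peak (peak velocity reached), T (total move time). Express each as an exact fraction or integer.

v_max²/a_max = 42²/4 = 441
324 < 441 so t_c = 0
v_peak = √(324·4) = √1296 = 36
t_a = 36/4 = 9; t_c = 0
T = 2·9 = 18

t_a=9 t_c=0 v_peak=36 T=18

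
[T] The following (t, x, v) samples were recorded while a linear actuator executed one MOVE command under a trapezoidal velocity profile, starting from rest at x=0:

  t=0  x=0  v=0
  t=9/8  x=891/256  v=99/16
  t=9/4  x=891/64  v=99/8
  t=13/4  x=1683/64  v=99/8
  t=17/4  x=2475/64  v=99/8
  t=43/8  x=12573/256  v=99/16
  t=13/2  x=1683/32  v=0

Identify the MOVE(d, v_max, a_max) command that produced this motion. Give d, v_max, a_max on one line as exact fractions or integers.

final state: t=13/2, x=1683/32, v=0 → d = 1683/32
a_max = (99/16−0)/(9/8−0) = 11/2
max v = 99/8 over t∈[9/4,17/4] → v_max = 99/8
check: 99/8·(9/4+2) = 1683/32 ✓

d=1683/32 v_max=99/8 a_max=11/2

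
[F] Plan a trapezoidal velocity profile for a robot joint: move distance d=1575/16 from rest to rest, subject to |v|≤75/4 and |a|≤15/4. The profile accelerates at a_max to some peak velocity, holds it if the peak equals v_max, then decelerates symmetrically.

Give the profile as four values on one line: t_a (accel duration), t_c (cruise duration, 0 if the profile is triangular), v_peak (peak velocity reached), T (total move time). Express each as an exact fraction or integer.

t_a=5 t_c=1/4 v_peak=75/4 T=41/4

v_max²/a_max = (75/4)²/(15/4) = 375/4
1575/16 ≥ 375/4 → trapezoidal
t_a = (75/4)/(15/4) = 5; v_peak = 75/4
d_cruise = 1575/16 − 375/4 = 75/16; t_c = (75/16)/(75/4) = 1/4
T = 2·5 + 1/4 = 41/4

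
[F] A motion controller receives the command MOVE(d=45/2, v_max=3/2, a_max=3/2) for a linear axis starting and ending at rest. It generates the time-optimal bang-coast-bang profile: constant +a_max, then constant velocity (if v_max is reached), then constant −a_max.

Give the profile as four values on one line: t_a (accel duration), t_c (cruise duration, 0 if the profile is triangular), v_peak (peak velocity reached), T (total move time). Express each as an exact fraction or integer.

(v_max)²/a_max = (3/2)²/(3/2) = 3/2
45/2 ≥ 3/2 ⇒ cruise phase
t_a = (3/2)/(3/2) = 1; v_peak = 3/2
d_cruise = 45/2 − 3/2 = 21; t_c = 21/(3/2) = 14
T = 2·1 + 14 = 16

t_a=1 t_c=14 v_peak=3/2 T=16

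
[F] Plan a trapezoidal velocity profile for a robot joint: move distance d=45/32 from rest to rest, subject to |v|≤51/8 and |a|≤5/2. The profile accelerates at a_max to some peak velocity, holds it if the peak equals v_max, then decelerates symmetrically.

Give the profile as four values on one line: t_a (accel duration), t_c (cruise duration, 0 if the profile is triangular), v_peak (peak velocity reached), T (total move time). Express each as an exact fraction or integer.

(v_max)²/a_max = (51/8)²/(5/2) = 2601/160
45/32 < 2601/160 so t_c = 0
v_peak = √(45/32·5/2) = √(225/64) = 15/8
t_a = (15/8)/(5/2) = 3/4; t_c = 0
T = 2·3/4 = 3/2

t_a=3/4 t_c=0 v_peak=15/8 T=3/2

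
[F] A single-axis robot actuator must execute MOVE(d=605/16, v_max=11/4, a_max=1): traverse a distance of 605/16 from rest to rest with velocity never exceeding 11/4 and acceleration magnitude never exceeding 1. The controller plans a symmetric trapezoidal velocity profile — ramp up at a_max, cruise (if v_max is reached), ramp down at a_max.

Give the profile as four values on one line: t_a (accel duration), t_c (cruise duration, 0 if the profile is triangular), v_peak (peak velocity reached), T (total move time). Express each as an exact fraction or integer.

t_a=11/4 t_c=11 v_peak=11/4 T=33/2

v_max²/a_max = (11/4)²/1 = 121/16
605/16 ≥ 121/16 ⇒ cruise phase
t_a = (11/4)/1 = 11/4; v_peak = 11/4
d_cruise = 605/16 − 121/16 = 121/4; t_c = (121/4)/(11/4) = 11
T = 2·11/4 + 11 = 33/2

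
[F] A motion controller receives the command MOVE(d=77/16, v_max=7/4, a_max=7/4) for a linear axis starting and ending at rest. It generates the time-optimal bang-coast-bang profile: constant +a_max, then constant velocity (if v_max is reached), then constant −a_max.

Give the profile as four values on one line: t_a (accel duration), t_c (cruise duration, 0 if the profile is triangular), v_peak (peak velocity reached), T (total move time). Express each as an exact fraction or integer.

t_a=1 t_c=7/4 v_peak=7/4 T=15/4

v_max²/a_max = (7/4)²/(7/4) = 7/4
77/16 ≥ 7/4 → trapezoidal
t_a = (7/4)/(7/4) = 1; v_peak = 7/4
d_cruise = 77/16 − 7/4 = 49/16; t_c = (49/16)/(7/4) = 7/4
T = 2·1 + 7/4 = 15/4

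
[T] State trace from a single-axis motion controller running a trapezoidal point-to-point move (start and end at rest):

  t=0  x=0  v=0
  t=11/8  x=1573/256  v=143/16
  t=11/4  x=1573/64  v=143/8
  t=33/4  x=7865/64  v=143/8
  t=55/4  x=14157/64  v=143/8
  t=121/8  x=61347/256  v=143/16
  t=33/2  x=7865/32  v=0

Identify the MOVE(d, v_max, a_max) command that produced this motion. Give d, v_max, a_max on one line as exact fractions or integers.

final state: t=33/2, x=7865/32, v=0 → d = 7865/32
a_max = (143/16−0)/(11/8−0) = 13/2
max v = 143/8 over t∈[11/4,55/4] → v_max = 143/8
check: 143/8·(11/4+11) = 7865/32 ✓

d=7865/32 v_max=143/8 a_max=13/2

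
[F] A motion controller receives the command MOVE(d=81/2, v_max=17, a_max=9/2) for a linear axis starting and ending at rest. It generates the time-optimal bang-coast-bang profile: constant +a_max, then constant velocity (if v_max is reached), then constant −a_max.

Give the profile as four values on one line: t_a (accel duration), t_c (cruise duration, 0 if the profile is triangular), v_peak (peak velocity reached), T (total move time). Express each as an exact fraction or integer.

v_max²/a_max = 17²/(9/2) = 578/9
81/2 < 578/9 ⇒ no cruise
v_peak = √(81/2·9/2) = √(729/4) = 27/2
t_a = (27/2)/(9/2) = 3; t_c = 0
T = 2·3 = 6

t_a=3 t_c=0 v_peak=27/2 T=6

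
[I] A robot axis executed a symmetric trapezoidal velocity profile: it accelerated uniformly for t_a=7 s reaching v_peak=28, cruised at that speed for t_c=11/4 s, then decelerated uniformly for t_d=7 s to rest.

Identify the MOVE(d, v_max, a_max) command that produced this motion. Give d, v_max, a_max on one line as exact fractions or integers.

a_max = 28/7 = 4
d_a = ½·28·7 = 98; d_c = 28·11/4 = 77
d = 2·98 + 77 = 273
t_c = 11/4 > 0 ⇒ limit active, v_max = 28

d=273 v_max=28 a_max=4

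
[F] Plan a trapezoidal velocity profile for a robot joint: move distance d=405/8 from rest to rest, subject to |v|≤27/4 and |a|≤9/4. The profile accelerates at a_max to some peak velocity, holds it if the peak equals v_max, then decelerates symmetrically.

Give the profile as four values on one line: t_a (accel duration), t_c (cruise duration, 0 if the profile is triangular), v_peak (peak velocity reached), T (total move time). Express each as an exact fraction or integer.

(v_max)²/a_max = (27/4)²/(9/4) = 81/4
405/8 ≥ 81/4 → trapezoidal
t_a = (27/4)/(9/4) = 3; v_peak = 27/4
d_cruise = 405/8 − 81/4 = 243/8; t_c = (243/8)/(27/4) = 9/2
T = 2·3 + 9/2 = 21/2

t_a=3 t_c=9/2 v_peak=27/4 T=21/2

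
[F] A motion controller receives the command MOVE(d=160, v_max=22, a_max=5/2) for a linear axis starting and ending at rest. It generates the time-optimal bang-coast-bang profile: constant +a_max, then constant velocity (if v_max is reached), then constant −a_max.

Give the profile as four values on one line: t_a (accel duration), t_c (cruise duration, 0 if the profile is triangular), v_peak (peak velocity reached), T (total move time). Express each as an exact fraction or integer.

vₘ²/aₘ = 22²/(5/2) = 968/5
160 < 968/5 ⇒ no cruise
v_peak = √(160·5/2) = √400 = 20
t_a = 20/(5/2) = 8; t_c = 0
T = 2·8 = 16

t_a=8 t_c=0 v_peak=20 T=16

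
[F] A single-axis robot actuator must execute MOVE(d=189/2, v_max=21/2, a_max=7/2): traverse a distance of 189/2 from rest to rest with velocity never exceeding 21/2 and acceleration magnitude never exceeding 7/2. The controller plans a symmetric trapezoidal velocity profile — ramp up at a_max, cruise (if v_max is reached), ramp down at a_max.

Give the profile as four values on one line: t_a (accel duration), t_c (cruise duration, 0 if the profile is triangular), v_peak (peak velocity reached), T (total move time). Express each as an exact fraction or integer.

t_a=3 t_c=6 v_peak=21/2 T=12

v_max²/a_max = (21/2)²/(7/2) = 63/2
189/2 ≥ 63/2 → trapezoidal
t_a = (21/2)/(7/2) = 3; v_peak = 21/2
d_cruise = 189/2 − 63/2 = 63; t_c = 63/(21/2) = 6
T = 2·3 + 6 = 12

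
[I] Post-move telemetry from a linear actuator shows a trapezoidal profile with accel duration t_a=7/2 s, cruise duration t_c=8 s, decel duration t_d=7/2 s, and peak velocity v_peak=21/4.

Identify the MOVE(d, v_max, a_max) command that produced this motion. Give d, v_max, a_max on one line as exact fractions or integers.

d=483/8 v_max=21/4 a_max=3/2

a_max = (21/4)/(7/2) = 3/2
d_a = ½·21/4·7/2 = 147/16; d_c = 21/4·8 = 42
d = 2·147/16 + 42 = 483/8
t_c = 8 > 0 so v_max = 21/4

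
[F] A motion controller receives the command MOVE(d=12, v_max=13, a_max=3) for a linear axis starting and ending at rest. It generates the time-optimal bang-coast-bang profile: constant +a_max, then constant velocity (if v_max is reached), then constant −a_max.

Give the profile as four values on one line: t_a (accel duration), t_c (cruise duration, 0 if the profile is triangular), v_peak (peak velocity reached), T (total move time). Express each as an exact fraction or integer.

v_max²/a_max = 13²/3 = 169/3
12 < 169/3 → triangular
v_peak = √(12·3) = √36 = 6
t_a = 6/3 = 2; t_c = 0
T = 2·2 = 4

t_a=2 t_c=0 v_peak=6 T=4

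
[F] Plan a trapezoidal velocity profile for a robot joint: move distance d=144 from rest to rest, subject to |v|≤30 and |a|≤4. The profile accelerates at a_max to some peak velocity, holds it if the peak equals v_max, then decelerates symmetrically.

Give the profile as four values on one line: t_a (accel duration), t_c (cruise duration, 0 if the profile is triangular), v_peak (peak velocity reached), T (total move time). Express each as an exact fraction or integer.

v_max²/a_max = 30²/4 = 225
144 < 225 → triangular
v_peak = √(144·4) = √576 = 24
t_a = 24/4 = 6; t_c = 0
T = 2·6 = 12

t_a=6 t_c=0 v_peak=24 T=12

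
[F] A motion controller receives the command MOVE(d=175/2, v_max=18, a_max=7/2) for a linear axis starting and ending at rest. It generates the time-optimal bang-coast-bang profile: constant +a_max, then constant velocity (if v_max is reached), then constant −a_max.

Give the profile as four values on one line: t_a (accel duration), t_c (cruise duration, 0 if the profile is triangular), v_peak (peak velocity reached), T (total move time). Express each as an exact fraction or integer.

vₘ²/aₘ = 18²/(7/2) = 648/7
175/2 < 648/7 so t_c = 0
v_peak = √(175/2·7/2) = √(1225/4) = 35/2
t_a = (35/2)/(7/2) = 5; t_c = 0
T = 2·5 = 10

t_a=5 t_c=0 v_peak=35/2 T=10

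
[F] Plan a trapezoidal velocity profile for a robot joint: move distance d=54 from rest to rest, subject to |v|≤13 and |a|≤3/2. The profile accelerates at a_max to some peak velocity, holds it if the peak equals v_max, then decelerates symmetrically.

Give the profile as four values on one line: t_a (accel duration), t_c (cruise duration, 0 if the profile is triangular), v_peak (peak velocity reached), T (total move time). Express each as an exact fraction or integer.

vₘ²/aₘ = 13²/(3/2) = 338/3
54 < 338/3 → triangular
v_peak = √(54·3/2) = √81 = 9
t_a = 9/(3/2) = 6; t_c = 0
T = 2·6 = 12

t_a=6 t_c=0 v_peak=9 T=12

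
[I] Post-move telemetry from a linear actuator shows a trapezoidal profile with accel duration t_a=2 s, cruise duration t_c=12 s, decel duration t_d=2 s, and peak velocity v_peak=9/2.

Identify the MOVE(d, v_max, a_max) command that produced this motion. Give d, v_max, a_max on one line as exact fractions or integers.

d=63 v_max=9/2 a_max=9/4

a_max = (9/2)/2 = 9/4
d_a = ½·9/2·2 = 9/2; d_c = 9/2·12 = 54
d = 2·9/2 + 54 = 63
t_c = 12 > 0 ⇒ limit active, v_max = 9/2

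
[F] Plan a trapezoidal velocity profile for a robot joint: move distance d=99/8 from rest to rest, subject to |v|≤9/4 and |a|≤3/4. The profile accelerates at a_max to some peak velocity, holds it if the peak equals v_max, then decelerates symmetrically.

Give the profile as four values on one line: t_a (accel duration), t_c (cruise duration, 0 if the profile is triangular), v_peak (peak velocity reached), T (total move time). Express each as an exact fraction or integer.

t_a=3 t_c=5/2 v_peak=9/4 T=17/2

(v_max)²/a_max = (9/4)²/(3/4) = 27/4
99/8 ≥ 27/4 ⇒ cruise phase
t_a = (9/4)/(3/4) = 3; v_peak = 9/4
d_cruise = 99/8 − 27/4 = 45/8; t_c = (45/8)/(9/4) = 5/2
T = 2·3 + 5/2 = 17/2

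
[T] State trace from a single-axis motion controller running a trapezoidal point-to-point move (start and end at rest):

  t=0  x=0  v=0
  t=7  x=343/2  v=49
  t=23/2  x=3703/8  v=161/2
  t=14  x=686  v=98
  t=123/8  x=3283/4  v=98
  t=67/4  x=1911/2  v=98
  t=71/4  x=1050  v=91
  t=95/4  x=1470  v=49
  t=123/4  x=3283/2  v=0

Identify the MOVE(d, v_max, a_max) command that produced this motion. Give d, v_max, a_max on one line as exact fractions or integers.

d=3283/2 v_max=98 a_max=7

final state: t=123/4, x=3283/2, v=0 → d = 3283/2
a_max = (49−0)/(7−0) = 7
max v = 98 over t∈[14,67/4] → v_max = 98
check: 98·(14+11/4) = 3283/2 ✓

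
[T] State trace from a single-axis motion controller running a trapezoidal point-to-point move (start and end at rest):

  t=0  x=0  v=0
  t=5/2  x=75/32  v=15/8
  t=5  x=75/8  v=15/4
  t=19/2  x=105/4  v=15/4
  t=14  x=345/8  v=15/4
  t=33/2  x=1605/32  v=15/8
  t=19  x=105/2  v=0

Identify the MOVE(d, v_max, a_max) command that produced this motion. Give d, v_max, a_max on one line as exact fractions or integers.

d=105/2 v_max=15/4 a_max=3/4

final state: t=19, x=105/2, v=0 → d = 105/2
a_max = (15/8−0)/(5/2−0) = 3/4
max v = 15/4 over t∈[5,14] → v_max = 15/4
check: 15/4·(5+9) = 105/2 ✓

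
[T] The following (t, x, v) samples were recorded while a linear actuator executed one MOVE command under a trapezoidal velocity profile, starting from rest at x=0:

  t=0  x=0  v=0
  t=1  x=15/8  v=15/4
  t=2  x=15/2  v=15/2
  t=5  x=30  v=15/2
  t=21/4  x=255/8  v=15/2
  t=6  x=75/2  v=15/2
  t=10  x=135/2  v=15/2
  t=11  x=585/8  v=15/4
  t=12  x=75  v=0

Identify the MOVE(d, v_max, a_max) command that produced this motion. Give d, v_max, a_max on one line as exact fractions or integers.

final state: t=12, x=75, v=0 → d = 75
a_max = (15/4−0)/(1−0) = 15/4
max v = 15/2 over t∈[2,10] → v_max = 15/2
check: 15/2·(2+8) = 75 ✓

d=75 v_max=15/2 a_max=15/4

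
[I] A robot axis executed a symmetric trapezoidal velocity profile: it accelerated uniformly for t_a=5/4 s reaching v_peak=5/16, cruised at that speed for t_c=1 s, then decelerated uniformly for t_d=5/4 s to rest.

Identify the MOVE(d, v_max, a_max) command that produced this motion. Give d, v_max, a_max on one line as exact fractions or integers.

d=45/64 v_max=5/16 a_max=1/4

a_max = (5/16)/(5/4) = 1/4
d_a = ½·5/16·5/4 = 25/128; d_c = 5/16·1 = 5/16
d = 2·25/128 + 5/16 = 45/64
t_c = 1 > 0 ⇒ limit active, v_max = 5/16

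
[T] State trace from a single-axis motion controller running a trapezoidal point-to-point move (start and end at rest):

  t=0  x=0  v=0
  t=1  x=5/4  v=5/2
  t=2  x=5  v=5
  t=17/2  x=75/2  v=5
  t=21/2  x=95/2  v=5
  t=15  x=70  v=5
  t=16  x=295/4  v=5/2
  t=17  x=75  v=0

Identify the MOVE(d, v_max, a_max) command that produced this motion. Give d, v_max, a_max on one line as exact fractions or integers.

d=75 v_max=5 a_max=5/2

final state: t=17, x=75, v=0 → d = 75
a_max = (5/2−0)/(1−0) = 5/2
max v = 5 over t∈[2,15] → v_max = 5
check: 5·(2+13) = 75 ✓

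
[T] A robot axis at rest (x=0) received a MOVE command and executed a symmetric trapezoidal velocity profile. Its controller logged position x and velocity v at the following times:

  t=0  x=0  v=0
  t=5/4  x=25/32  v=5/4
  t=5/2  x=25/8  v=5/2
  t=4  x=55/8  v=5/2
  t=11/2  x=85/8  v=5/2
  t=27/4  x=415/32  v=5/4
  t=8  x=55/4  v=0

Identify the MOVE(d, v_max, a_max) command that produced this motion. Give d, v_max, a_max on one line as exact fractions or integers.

final state: t=8, x=55/4, v=0 → d = 55/4
a_max = (5/4−0)/(5/4−0) = 1
max v = 5/2 over t∈[5/2,11/2] → v_max = 5/2
check: 5/2·(5/2+3) = 55/4 ✓

d=55/4 v_max=5/2 a_max=1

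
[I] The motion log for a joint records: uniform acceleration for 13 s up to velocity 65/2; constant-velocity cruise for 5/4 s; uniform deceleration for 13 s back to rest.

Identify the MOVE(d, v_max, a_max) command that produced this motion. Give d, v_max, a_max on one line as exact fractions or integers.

d=3705/8 v_max=65/2 a_max=5/2

a_max = (65/2)/13 = 5/2
d_a = ½·65/2·13 = 845/4; d_c = 65/2·5/4 = 325/8
d = 2·845/4 + 325/8 = 3705/8
t_c = 5/4 > 0 ⇒ limit active, v_max = 65/2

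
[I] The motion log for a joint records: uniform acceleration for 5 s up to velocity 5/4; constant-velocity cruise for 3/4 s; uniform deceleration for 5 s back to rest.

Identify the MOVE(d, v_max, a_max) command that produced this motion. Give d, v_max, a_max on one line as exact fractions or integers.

a_max = (5/4)/5 = 1/4
d_a = ½·5/4·5 = 25/8; d_c = 5/4·3/4 = 15/16
d = 2·25/8 + 15/16 = 115/16
t_c = 3/4 > 0 so v_max = 5/4

d=115/16 v_max=5/4 a_max=1/4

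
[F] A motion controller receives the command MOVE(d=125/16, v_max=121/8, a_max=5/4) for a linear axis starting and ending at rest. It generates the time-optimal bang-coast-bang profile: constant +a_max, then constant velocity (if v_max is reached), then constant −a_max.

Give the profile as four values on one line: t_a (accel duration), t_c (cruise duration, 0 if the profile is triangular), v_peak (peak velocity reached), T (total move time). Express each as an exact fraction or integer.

t_a=5/2 t_c=0 v_peak=25/8 T=5

v_max²/a_max = (121/8)²/(5/4) = 14641/80
125/16 < 14641/80 → triangular
v_peak = √(125/16·5/4) = √(625/64) = 25/8
t_a = (25/8)/(5/4) = 5/2; t_c = 0
T = 2·5/2 = 5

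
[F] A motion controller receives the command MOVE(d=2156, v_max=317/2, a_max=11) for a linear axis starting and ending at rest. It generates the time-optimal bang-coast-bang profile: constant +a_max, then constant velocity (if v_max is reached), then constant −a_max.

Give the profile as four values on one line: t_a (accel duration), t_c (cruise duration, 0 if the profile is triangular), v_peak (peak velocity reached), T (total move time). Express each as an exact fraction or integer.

vₘ²/aₘ = (317/2)²/11 = 100489/44
2156 < 100489/44 ⇒ no cruise
v_peak = √(2156·11) = √23716 = 154
t_a = 154/11 = 14; t_c = 0
T = 2·14 = 28

t_a=14 t_c=0 v_peak=154 T=28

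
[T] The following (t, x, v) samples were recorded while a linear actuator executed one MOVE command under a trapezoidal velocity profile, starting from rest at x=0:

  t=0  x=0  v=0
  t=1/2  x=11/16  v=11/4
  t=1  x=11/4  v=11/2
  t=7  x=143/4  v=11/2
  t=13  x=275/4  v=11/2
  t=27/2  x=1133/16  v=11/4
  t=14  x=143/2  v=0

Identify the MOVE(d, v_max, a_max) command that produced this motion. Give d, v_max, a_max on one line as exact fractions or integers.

final state: t=14, x=143/2, v=0 → d = 143/2
a_max = (11/4−0)/(1/2−0) = 11/2
max v = 11/2 over t∈[1,13] → v_max = 11/2
check: 11/2·(1+12) = 143/2 ✓

d=143/2 v_max=11/2 a_max=11/2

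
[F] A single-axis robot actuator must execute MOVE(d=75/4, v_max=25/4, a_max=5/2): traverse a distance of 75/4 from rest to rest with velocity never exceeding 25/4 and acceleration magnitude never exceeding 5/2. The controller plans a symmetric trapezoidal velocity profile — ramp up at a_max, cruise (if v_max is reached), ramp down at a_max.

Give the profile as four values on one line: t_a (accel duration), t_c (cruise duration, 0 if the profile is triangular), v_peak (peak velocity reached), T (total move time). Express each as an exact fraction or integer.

v_max²/a_max = (25/4)²/(5/2) = 125/8
75/4 ≥ 125/8 so v_max reached
t_a = (25/4)/(5/2) = 5/2; v_peak = 25/4
d_cruise = 75/4 − 125/8 = 25/8; t_c = (25/8)/(25/4) = 1/2
T = 2·5/2 + 1/2 = 11/2

t_a=5/2 t_c=1/2 v_peak=25/4 T=11/2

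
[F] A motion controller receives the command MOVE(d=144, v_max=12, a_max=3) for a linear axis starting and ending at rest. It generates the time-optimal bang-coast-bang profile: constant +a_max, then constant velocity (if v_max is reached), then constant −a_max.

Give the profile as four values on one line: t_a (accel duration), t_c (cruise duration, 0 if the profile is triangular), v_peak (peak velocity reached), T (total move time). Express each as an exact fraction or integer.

vₘ²/aₘ = 12²/3 = 48
144 ≥ 48 → trapezoidal
t_a = 12/3 = 4; v_peak = 12
d_cruise = 144 − 48 = 96; t_c = 96/12 = 8
T = 2·4 + 8 = 16

t_a=4 t_c=8 v_peak=12 T=16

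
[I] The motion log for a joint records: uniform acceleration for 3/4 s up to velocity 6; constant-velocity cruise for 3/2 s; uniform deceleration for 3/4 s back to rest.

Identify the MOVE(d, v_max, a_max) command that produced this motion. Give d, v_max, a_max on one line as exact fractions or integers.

d=27/2 v_max=6 a_max=8

a_max = 6/(3/4) = 8
d_a = ½·6·3/4 = 9/4; d_c = 6·3/2 = 9
d = 2·9/4 + 9 = 27/2
t_c = 3/2 > 0 ⇒ limit active, v_max = 6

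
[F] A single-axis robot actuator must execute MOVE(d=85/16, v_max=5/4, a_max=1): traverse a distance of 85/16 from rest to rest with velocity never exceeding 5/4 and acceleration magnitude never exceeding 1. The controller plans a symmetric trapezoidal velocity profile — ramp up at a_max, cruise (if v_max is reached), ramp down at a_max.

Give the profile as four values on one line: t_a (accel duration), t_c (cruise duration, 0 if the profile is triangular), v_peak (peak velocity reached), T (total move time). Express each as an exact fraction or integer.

t_a=5/4 t_c=3 v_peak=5/4 T=11/2

v_max²/a_max = (5/4)²/1 = 25/16
85/16 ≥ 25/16 so v_max reached
t_a = (5/4)/1 = 5/4; v_peak = 5/4
d_cruise = 85/16 − 25/16 = 15/4; t_c = (15/4)/(5/4) = 3
T = 2·5/4 + 3 = 11/2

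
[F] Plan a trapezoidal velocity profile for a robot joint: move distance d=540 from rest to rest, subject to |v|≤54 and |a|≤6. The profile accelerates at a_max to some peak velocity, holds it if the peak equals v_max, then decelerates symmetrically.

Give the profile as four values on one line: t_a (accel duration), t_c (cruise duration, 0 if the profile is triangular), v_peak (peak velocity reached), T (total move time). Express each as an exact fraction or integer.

t_a=9 t_c=1 v_peak=54 T=19

(v_max)²/a_max = 54²/6 = 486
540 ≥ 486 so v_max reached
t_a = 54/6 = 9; v_peak = 54
d_cruise = 540 − 486 = 54; t_c = 54/54 = 1
T = 2·9 + 1 = 19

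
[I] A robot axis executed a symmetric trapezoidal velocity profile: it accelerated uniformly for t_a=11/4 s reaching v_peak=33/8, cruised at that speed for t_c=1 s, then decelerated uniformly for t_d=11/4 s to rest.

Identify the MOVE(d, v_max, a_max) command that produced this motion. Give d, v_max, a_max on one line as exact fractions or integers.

a_max = (33/8)/(11/4) = 3/2
d_a = ½·33/8·11/4 = 363/64; d_c = 33/8·1 = 33/8
d = 2·363/64 + 33/8 = 495/32
t_c = 1 > 0 → v_max = v_peak = 33/8

d=495/32 v_max=33/8 a_max=3/2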